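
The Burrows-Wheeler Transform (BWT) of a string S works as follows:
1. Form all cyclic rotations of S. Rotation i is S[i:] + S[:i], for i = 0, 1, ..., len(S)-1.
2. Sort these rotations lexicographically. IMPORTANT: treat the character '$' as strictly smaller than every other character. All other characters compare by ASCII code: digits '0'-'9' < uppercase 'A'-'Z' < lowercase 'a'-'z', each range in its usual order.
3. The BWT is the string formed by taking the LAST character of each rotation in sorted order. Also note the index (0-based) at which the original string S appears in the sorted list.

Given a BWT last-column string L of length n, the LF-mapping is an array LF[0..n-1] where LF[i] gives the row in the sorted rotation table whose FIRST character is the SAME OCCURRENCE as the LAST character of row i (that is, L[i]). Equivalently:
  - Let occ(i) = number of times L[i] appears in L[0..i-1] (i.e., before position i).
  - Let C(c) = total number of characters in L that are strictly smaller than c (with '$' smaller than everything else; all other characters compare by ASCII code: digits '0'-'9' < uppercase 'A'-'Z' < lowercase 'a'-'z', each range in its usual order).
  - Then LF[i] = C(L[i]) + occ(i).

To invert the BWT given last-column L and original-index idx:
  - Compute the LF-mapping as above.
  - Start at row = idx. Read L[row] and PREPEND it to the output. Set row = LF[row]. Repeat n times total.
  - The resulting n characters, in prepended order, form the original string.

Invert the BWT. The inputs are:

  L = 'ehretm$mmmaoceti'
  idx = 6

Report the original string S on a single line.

Answer: hammercommittee$

Derivation:
LF mapping: 3 6 13 4 14 8 0 9 10 11 1 12 2 5 15 7
Walk LF starting at row 6, prepending L[row]:
  step 1: row=6, L[6]='$', prepend. Next row=LF[6]=0
  step 2: row=0, L[0]='e', prepend. Next row=LF[0]=3
  step 3: row=3, L[3]='e', prepend. Next row=LF[3]=4
  step 4: row=4, L[4]='t', prepend. Next row=LF[4]=14
  step 5: row=14, L[14]='t', prepend. Next row=LF[14]=15
  step 6: row=15, L[15]='i', prepend. Next row=LF[15]=7
  step 7: row=7, L[7]='m', prepend. Next row=LF[7]=9
  step 8: row=9, L[9]='m', prepend. Next row=LF[9]=11
  step 9: row=11, L[11]='o', prepend. Next row=LF[11]=12
  step 10: row=12, L[12]='c', prepend. Next row=LF[12]=2
  step 11: row=2, L[2]='r', prepend. Next row=LF[2]=13
  step 12: row=13, L[13]='e', prepend. Next row=LF[13]=5
  step 13: row=5, L[5]='m', prepend. Next row=LF[5]=8
  step 14: row=8, L[8]='m', prepend. Next row=LF[8]=10
  step 15: row=10, L[10]='a', prepend. Next row=LF[10]=1
  step 16: row=1, L[1]='h', prepend. Next row=LF[1]=6
Reversed output: hammercommittee$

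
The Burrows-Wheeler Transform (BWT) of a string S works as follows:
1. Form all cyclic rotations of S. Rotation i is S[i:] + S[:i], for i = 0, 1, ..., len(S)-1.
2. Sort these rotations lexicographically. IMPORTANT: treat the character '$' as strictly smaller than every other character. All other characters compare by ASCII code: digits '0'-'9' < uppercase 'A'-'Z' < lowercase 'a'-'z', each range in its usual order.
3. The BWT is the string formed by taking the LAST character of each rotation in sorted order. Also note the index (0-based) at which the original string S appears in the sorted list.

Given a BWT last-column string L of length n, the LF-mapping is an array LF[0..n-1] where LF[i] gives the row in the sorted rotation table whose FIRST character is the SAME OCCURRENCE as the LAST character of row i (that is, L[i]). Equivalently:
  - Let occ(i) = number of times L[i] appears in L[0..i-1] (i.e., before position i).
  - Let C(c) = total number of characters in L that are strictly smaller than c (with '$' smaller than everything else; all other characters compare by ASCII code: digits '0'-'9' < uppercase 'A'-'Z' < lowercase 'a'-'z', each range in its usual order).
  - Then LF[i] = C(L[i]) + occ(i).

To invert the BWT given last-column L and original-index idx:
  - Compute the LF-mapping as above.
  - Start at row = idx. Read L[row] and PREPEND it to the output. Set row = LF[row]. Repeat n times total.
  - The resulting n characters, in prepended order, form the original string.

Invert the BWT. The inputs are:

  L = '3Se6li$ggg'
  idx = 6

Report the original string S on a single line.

LF mapping: 1 3 4 2 9 8 0 5 6 7
Walk LF starting at row 6, prepending L[row]:
  step 1: row=6, L[6]='$', prepend. Next row=LF[6]=0
  step 2: row=0, L[0]='3', prepend. Next row=LF[0]=1
  step 3: row=1, L[1]='S', prepend. Next row=LF[1]=3
  step 4: row=3, L[3]='6', prepend. Next row=LF[3]=2
  step 5: row=2, L[2]='e', prepend. Next row=LF[2]=4
  step 6: row=4, L[4]='l', prepend. Next row=LF[4]=9
  step 7: row=9, L[9]='g', prepend. Next row=LF[9]=7
  step 8: row=7, L[7]='g', prepend. Next row=LF[7]=5
  step 9: row=5, L[5]='i', prepend. Next row=LF[5]=8
  step 10: row=8, L[8]='g', prepend. Next row=LF[8]=6
Reversed output: giggle6S3$

Answer: giggle6S3$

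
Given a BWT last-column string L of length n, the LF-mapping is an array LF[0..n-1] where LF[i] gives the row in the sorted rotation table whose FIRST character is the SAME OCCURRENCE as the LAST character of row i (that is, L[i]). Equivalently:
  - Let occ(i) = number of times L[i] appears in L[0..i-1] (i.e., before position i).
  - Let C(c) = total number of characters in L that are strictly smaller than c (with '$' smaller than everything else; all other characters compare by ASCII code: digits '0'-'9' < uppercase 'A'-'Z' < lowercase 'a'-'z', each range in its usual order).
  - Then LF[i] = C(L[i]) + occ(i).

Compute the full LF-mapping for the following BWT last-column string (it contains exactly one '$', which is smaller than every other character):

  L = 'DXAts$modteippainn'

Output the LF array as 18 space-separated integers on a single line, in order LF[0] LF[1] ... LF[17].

Char counts: '$':1, 'A':1, 'D':1, 'X':1, 'a':1, 'd':1, 'e':1, 'i':2, 'm':1, 'n':2, 'o':1, 'p':2, 's':1, 't':2
C (first-col start): C('$')=0, C('A')=1, C('D')=2, C('X')=3, C('a')=4, C('d')=5, C('e')=6, C('i')=7, C('m')=9, C('n')=10, C('o')=12, C('p')=13, C('s')=15, C('t')=16
L[0]='D': occ=0, LF[0]=C('D')+0=2+0=2
L[1]='X': occ=0, LF[1]=C('X')+0=3+0=3
L[2]='A': occ=0, LF[2]=C('A')+0=1+0=1
L[3]='t': occ=0, LF[3]=C('t')+0=16+0=16
L[4]='s': occ=0, LF[4]=C('s')+0=15+0=15
L[5]='$': occ=0, LF[5]=C('$')+0=0+0=0
L[6]='m': occ=0, LF[6]=C('m')+0=9+0=9
L[7]='o': occ=0, LF[7]=C('o')+0=12+0=12
L[8]='d': occ=0, LF[8]=C('d')+0=5+0=5
L[9]='t': occ=1, LF[9]=C('t')+1=16+1=17
L[10]='e': occ=0, LF[10]=C('e')+0=6+0=6
L[11]='i': occ=0, LF[11]=C('i')+0=7+0=7
L[12]='p': occ=0, LF[12]=C('p')+0=13+0=13
L[13]='p': occ=1, LF[13]=C('p')+1=13+1=14
L[14]='a': occ=0, LF[14]=C('a')+0=4+0=4
L[15]='i': occ=1, LF[15]=C('i')+1=7+1=8
L[16]='n': occ=0, LF[16]=C('n')+0=10+0=10
L[17]='n': occ=1, LF[17]=C('n')+1=10+1=11

Answer: 2 3 1 16 15 0 9 12 5 17 6 7 13 14 4 8 10 11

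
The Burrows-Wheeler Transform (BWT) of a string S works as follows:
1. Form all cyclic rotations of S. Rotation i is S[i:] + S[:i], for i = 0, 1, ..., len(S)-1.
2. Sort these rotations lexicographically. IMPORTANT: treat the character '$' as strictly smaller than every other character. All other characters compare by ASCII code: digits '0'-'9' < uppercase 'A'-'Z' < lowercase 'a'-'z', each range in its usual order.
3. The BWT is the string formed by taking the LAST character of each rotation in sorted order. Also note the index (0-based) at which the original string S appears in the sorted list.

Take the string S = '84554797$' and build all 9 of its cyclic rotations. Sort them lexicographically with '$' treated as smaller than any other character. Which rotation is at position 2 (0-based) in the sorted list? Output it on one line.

Answer: 4797$8455

Derivation:
All 9 rotations (rotation i = S[i:]+S[:i]):
  rot[0] = 84554797$
  rot[1] = 4554797$8
  rot[2] = 554797$84
  rot[3] = 54797$845
  rot[4] = 4797$8455
  rot[5] = 797$84554
  rot[6] = 97$845547
  rot[7] = 7$8455479
  rot[8] = $84554797
Sorted (with $ < everything):
  sorted[0] = $84554797
  sorted[1] = 4554797$8
  sorted[2] = 4797$8455
  sorted[3] = 54797$845
  sorted[4] = 554797$84
  sorted[5] = 7$8455479
  sorted[6] = 797$84554
  sorted[7] = 84554797$
  sorted[8] = 97$845547
sorted[2] = 4797$8455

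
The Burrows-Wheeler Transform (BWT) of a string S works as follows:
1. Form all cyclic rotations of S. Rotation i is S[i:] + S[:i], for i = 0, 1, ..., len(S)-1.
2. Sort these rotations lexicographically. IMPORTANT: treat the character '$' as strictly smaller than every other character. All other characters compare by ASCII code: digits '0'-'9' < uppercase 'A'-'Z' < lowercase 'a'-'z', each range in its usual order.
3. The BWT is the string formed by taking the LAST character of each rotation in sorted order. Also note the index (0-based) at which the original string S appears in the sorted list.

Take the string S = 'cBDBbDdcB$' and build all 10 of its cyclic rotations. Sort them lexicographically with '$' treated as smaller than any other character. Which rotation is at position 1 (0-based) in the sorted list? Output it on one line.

All 10 rotations (rotation i = S[i:]+S[:i]):
  rot[0] = cBDBbDdcB$
  rot[1] = BDBbDdcB$c
  rot[2] = DBbDdcB$cB
  rot[3] = BbDdcB$cBD
  rot[4] = bDdcB$cBDB
  rot[5] = DdcB$cBDBb
  rot[6] = dcB$cBDBbD
  rot[7] = cB$cBDBbDd
  rot[8] = B$cBDBbDdc
  rot[9] = $cBDBbDdcB
Sorted (with $ < everything):
  sorted[0] = $cBDBbDdcB
  sorted[1] = B$cBDBbDdc
  sorted[2] = BDBbDdcB$c
  sorted[3] = BbDdcB$cBD
  sorted[4] = DBbDdcB$cB
  sorted[5] = DdcB$cBDBb
  sorted[6] = bDdcB$cBDB
  sorted[7] = cB$cBDBbDd
  sorted[8] = cBDBbDdcB$
  sorted[9] = dcB$cBDBbD
sorted[1] = B$cBDBbDdc

Answer: B$cBDBbDdc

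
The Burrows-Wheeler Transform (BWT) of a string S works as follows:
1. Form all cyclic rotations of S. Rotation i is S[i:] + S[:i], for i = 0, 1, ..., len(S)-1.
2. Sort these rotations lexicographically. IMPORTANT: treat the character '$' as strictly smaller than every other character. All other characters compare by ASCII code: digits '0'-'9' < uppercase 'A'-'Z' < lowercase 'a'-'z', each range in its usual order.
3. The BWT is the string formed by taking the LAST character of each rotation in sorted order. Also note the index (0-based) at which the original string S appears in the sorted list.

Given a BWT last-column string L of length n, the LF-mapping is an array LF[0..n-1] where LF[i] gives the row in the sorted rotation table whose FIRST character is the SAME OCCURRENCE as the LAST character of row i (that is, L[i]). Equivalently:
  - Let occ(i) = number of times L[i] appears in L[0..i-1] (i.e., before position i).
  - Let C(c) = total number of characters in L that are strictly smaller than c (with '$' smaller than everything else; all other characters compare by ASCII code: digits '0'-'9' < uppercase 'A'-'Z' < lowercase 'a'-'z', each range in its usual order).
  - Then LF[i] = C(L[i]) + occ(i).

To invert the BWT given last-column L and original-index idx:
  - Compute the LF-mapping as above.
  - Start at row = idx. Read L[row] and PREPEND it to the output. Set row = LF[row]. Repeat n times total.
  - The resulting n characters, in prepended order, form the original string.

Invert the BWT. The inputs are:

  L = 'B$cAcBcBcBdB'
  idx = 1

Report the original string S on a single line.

LF mapping: 2 0 7 1 8 3 9 4 10 5 11 6
Walk LF starting at row 1, prepending L[row]:
  step 1: row=1, L[1]='$', prepend. Next row=LF[1]=0
  step 2: row=0, L[0]='B', prepend. Next row=LF[0]=2
  step 3: row=2, L[2]='c', prepend. Next row=LF[2]=7
  step 4: row=7, L[7]='B', prepend. Next row=LF[7]=4
  step 5: row=4, L[4]='c', prepend. Next row=LF[4]=8
  step 6: row=8, L[8]='c', prepend. Next row=LF[8]=10
  step 7: row=10, L[10]='d', prepend. Next row=LF[10]=11
  step 8: row=11, L[11]='B', prepend. Next row=LF[11]=6
  step 9: row=6, L[6]='c', prepend. Next row=LF[6]=9
  step 10: row=9, L[9]='B', prepend. Next row=LF[9]=5
  step 11: row=5, L[5]='B', prepend. Next row=LF[5]=3
  step 12: row=3, L[3]='A', prepend. Next row=LF[3]=1
Reversed output: ABBcBdccBcB$

Answer: ABBcBdccBcB$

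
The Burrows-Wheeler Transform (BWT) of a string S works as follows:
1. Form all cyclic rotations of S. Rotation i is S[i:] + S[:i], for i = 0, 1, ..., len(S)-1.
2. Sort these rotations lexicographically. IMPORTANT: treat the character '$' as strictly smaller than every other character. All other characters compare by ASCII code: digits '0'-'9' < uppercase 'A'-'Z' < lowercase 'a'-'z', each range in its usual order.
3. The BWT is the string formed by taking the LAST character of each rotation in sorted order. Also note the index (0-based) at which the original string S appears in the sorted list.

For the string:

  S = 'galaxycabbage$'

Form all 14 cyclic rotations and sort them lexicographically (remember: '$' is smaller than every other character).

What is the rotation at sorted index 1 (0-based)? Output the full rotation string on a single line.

Answer: abbage$galaxyc

Derivation:
All 14 rotations (rotation i = S[i:]+S[:i]):
  rot[0] = galaxycabbage$
  rot[1] = alaxycabbage$g
  rot[2] = laxycabbage$ga
  rot[3] = axycabbage$gal
  rot[4] = xycabbage$gala
  rot[5] = ycabbage$galax
  rot[6] = cabbage$galaxy
  rot[7] = abbage$galaxyc
  rot[8] = bbage$galaxyca
  rot[9] = bage$galaxycab
  rot[10] = age$galaxycabb
  rot[11] = ge$galaxycabba
  rot[12] = e$galaxycabbag
  rot[13] = $galaxycabbage
Sorted (with $ < everything):
  sorted[0] = $galaxycabbage
  sorted[1] = abbage$galaxyc
  sorted[2] = age$galaxycabb
  sorted[3] = alaxycabbage$g
  sorted[4] = axycabbage$gal
  sorted[5] = bage$galaxycab
  sorted[6] = bbage$galaxyca
  sorted[7] = cabbage$galaxy
  sorted[8] = e$galaxycabbag
  sorted[9] = galaxycabbage$
  sorted[10] = ge$galaxycabba
  sorted[11] = laxycabbage$ga
  sorted[12] = xycabbage$gala
  sorted[13] = ycabbage$galax
sorted[1] = abbage$galaxyc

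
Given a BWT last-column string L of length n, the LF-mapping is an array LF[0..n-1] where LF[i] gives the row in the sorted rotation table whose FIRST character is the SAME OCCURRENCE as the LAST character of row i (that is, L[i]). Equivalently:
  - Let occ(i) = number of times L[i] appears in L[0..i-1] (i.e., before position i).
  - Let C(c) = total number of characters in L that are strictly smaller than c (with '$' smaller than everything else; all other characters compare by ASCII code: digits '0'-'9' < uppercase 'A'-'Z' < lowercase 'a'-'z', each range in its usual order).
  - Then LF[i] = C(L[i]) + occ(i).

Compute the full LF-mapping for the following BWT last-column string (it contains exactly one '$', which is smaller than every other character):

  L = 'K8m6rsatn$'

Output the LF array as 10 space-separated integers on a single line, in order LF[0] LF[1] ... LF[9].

Answer: 3 2 5 1 7 8 4 9 6 0

Derivation:
Char counts: '$':1, '6':1, '8':1, 'K':1, 'a':1, 'm':1, 'n':1, 'r':1, 's':1, 't':1
C (first-col start): C('$')=0, C('6')=1, C('8')=2, C('K')=3, C('a')=4, C('m')=5, C('n')=6, C('r')=7, C('s')=8, C('t')=9
L[0]='K': occ=0, LF[0]=C('K')+0=3+0=3
L[1]='8': occ=0, LF[1]=C('8')+0=2+0=2
L[2]='m': occ=0, LF[2]=C('m')+0=5+0=5
L[3]='6': occ=0, LF[3]=C('6')+0=1+0=1
L[4]='r': occ=0, LF[4]=C('r')+0=7+0=7
L[5]='s': occ=0, LF[5]=C('s')+0=8+0=8
L[6]='a': occ=0, LF[6]=C('a')+0=4+0=4
L[7]='t': occ=0, LF[7]=C('t')+0=9+0=9
L[8]='n': occ=0, LF[8]=C('n')+0=6+0=6
L[9]='$': occ=0, LF[9]=C('$')+0=0+0=0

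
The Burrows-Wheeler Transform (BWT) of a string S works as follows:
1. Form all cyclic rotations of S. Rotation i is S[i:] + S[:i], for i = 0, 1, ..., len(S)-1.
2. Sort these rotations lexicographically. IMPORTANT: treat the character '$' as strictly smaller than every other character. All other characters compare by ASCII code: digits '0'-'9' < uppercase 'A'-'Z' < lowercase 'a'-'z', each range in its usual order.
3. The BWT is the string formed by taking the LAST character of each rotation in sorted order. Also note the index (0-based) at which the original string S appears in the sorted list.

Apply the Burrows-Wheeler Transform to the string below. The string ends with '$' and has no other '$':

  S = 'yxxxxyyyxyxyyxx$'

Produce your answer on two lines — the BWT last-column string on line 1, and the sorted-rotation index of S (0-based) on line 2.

Answer: xxyyxxyyxy$yxxyx
10

Derivation:
All 16 rotations (rotation i = S[i:]+S[:i]):
  rot[0] = yxxxxyyyxyxyyxx$
  rot[1] = xxxxyyyxyxyyxx$y
  rot[2] = xxxyyyxyxyyxx$yx
  rot[3] = xxyyyxyxyyxx$yxx
  rot[4] = xyyyxyxyyxx$yxxx
  rot[5] = yyyxyxyyxx$yxxxx
  rot[6] = yyxyxyyxx$yxxxxy
  rot[7] = yxyxyyxx$yxxxxyy
  rot[8] = xyxyyxx$yxxxxyyy
  rot[9] = yxyyxx$yxxxxyyyx
  rot[10] = xyyxx$yxxxxyyyxy
  rot[11] = yyxx$yxxxxyyyxyx
  rot[12] = yxx$yxxxxyyyxyxy
  rot[13] = xx$yxxxxyyyxyxyy
  rot[14] = x$yxxxxyyyxyxyyx
  rot[15] = $yxxxxyyyxyxyyxx
Sorted (with $ < everything):
  sorted[0] = $yxxxxyyyxyxyyxx  (last char: 'x')
  sorted[1] = x$yxxxxyyyxyxyyx  (last char: 'x')
  sorted[2] = xx$yxxxxyyyxyxyy  (last char: 'y')
  sorted[3] = xxxxyyyxyxyyxx$y  (last char: 'y')
  sorted[4] = xxxyyyxyxyyxx$yx  (last char: 'x')
  sorted[5] = xxyyyxyxyyxx$yxx  (last char: 'x')
  sorted[6] = xyxyyxx$yxxxxyyy  (last char: 'y')
  sorted[7] = xyyxx$yxxxxyyyxy  (last char: 'y')
  sorted[8] = xyyyxyxyyxx$yxxx  (last char: 'x')
  sorted[9] = yxx$yxxxxyyyxyxy  (last char: 'y')
  sorted[10] = yxxxxyyyxyxyyxx$  (last char: '$')
  sorted[11] = yxyxyyxx$yxxxxyy  (last char: 'y')
  sorted[12] = yxyyxx$yxxxxyyyx  (last char: 'x')
  sorted[13] = yyxx$yxxxxyyyxyx  (last char: 'x')
  sorted[14] = yyxyxyyxx$yxxxxy  (last char: 'y')
  sorted[15] = yyyxyxyyxx$yxxxx  (last char: 'x')
Last column: xxyyxxyyxy$yxxyx
Original string S is at sorted index 10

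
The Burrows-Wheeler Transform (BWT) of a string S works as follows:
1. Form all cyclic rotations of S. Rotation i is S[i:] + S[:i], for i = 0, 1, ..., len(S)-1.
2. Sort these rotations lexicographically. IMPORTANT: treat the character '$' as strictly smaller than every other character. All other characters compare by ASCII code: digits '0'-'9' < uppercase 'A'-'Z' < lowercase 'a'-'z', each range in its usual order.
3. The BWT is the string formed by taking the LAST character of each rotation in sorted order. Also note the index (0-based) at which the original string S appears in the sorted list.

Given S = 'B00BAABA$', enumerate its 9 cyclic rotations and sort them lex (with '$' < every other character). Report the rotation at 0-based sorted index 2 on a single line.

All 9 rotations (rotation i = S[i:]+S[:i]):
  rot[0] = B00BAABA$
  rot[1] = 00BAABA$B
  rot[2] = 0BAABA$B0
  rot[3] = BAABA$B00
  rot[4] = AABA$B00B
  rot[5] = ABA$B00BA
  rot[6] = BA$B00BAA
  rot[7] = A$B00BAAB
  rot[8] = $B00BAABA
Sorted (with $ < everything):
  sorted[0] = $B00BAABA
  sorted[1] = 00BAABA$B
  sorted[2] = 0BAABA$B0
  sorted[3] = A$B00BAAB
  sorted[4] = AABA$B00B
  sorted[5] = ABA$B00BA
  sorted[6] = B00BAABA$
  sorted[7] = BA$B00BAA
  sorted[8] = BAABA$B00
sorted[2] = 0BAABA$B0

Answer: 0BAABA$B0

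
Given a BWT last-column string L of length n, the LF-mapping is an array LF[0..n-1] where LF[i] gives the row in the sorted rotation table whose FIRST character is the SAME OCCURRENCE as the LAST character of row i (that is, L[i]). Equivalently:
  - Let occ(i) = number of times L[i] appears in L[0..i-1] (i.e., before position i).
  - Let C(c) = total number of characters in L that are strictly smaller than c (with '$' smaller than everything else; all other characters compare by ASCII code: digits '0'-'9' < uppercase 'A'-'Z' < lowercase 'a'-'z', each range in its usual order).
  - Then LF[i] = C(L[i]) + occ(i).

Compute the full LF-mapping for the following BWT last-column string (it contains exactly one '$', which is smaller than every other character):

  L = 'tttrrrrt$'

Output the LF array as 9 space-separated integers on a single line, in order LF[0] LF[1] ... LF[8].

Answer: 5 6 7 1 2 3 4 8 0

Derivation:
Char counts: '$':1, 'r':4, 't':4
C (first-col start): C('$')=0, C('r')=1, C('t')=5
L[0]='t': occ=0, LF[0]=C('t')+0=5+0=5
L[1]='t': occ=1, LF[1]=C('t')+1=5+1=6
L[2]='t': occ=2, LF[2]=C('t')+2=5+2=7
L[3]='r': occ=0, LF[3]=C('r')+0=1+0=1
L[4]='r': occ=1, LF[4]=C('r')+1=1+1=2
L[5]='r': occ=2, LF[5]=C('r')+2=1+2=3
L[6]='r': occ=3, LF[6]=C('r')+3=1+3=4
L[7]='t': occ=3, LF[7]=C('t')+3=5+3=8
L[8]='$': occ=0, LF[8]=C('$')+0=0+0=0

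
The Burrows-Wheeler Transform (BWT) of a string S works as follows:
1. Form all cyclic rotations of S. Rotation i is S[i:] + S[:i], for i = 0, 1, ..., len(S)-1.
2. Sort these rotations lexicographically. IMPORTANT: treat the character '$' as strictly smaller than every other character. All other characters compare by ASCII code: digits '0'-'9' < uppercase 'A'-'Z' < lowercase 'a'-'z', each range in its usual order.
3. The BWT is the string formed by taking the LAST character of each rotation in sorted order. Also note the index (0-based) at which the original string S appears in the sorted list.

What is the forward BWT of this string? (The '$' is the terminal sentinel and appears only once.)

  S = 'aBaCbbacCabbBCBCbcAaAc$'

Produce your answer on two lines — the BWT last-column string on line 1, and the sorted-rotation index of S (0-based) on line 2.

Answer: ccabCaBcaBA$BCbbbaCCAba
11

Derivation:
All 23 rotations (rotation i = S[i:]+S[:i]):
  rot[0] = aBaCbbacCabbBCBCbcAaAc$
  rot[1] = BaCbbacCabbBCBCbcAaAc$a
  rot[2] = aCbbacCabbBCBCbcAaAc$aB
  rot[3] = CbbacCabbBCBCbcAaAc$aBa
  rot[4] = bbacCabbBCBCbcAaAc$aBaC
  rot[5] = bacCabbBCBCbcAaAc$aBaCb
  rot[6] = acCabbBCBCbcAaAc$aBaCbb
  rot[7] = cCabbBCBCbcAaAc$aBaCbba
  rot[8] = CabbBCBCbcAaAc$aBaCbbac
  rot[9] = abbBCBCbcAaAc$aBaCbbacC
  rot[10] = bbBCBCbcAaAc$aBaCbbacCa
  rot[11] = bBCBCbcAaAc$aBaCbbacCab
  rot[12] = BCBCbcAaAc$aBaCbbacCabb
  rot[13] = CBCbcAaAc$aBaCbbacCabbB
  rot[14] = BCbcAaAc$aBaCbbacCabbBC
  rot[15] = CbcAaAc$aBaCbbacCabbBCB
  rot[16] = bcAaAc$aBaCbbacCabbBCBC
  rot[17] = cAaAc$aBaCbbacCabbBCBCb
  rot[18] = AaAc$aBaCbbacCabbBCBCbc
  rot[19] = aAc$aBaCbbacCabbBCBCbcA
  rot[20] = Ac$aBaCbbacCabbBCBCbcAa
  rot[21] = c$aBaCbbacCabbBCBCbcAaA
  rot[22] = $aBaCbbacCabbBCBCbcAaAc
Sorted (with $ < everything):
  sorted[0] = $aBaCbbacCabbBCBCbcAaAc  (last char: 'c')
  sorted[1] = AaAc$aBaCbbacCabbBCBCbc  (last char: 'c')
  sorted[2] = Ac$aBaCbbacCabbBCBCbcAa  (last char: 'a')
  sorted[3] = BCBCbcAaAc$aBaCbbacCabb  (last char: 'b')
  sorted[4] = BCbcAaAc$aBaCbbacCabbBC  (last char: 'C')
  sorted[5] = BaCbbacCabbBCBCbcAaAc$a  (last char: 'a')
  sorted[6] = CBCbcAaAc$aBaCbbacCabbB  (last char: 'B')
  sorted[7] = CabbBCBCbcAaAc$aBaCbbac  (last char: 'c')
  sorted[8] = CbbacCabbBCBCbcAaAc$aBa  (last char: 'a')
  sorted[9] = CbcAaAc$aBaCbbacCabbBCB  (last char: 'B')
  sorted[10] = aAc$aBaCbbacCabbBCBCbcA  (last char: 'A')
  sorted[11] = aBaCbbacCabbBCBCbcAaAc$  (last char: '$')
  sorted[12] = aCbbacCabbBCBCbcAaAc$aB  (last char: 'B')
  sorted[13] = abbBCBCbcAaAc$aBaCbbacC  (last char: 'C')
  sorted[14] = acCabbBCBCbcAaAc$aBaCbb  (last char: 'b')
  sorted[15] = bBCBCbcAaAc$aBaCbbacCab  (last char: 'b')
  sorted[16] = bacCabbBCBCbcAaAc$aBaCb  (last char: 'b')
  sorted[17] = bbBCBCbcAaAc$aBaCbbacCa  (last char: 'a')
  sorted[18] = bbacCabbBCBCbcAaAc$aBaC  (last char: 'C')
  sorted[19] = bcAaAc$aBaCbbacCabbBCBC  (last char: 'C')
  sorted[20] = c$aBaCbbacCabbBCBCbcAaA  (last char: 'A')
  sorted[21] = cAaAc$aBaCbbacCabbBCBCb  (last char: 'b')
  sorted[22] = cCabbBCBCbcAaAc$aBaCbba  (last char: 'a')
Last column: ccabCaBcaBA$BCbbbaCCAba
Original string S is at sorted index 11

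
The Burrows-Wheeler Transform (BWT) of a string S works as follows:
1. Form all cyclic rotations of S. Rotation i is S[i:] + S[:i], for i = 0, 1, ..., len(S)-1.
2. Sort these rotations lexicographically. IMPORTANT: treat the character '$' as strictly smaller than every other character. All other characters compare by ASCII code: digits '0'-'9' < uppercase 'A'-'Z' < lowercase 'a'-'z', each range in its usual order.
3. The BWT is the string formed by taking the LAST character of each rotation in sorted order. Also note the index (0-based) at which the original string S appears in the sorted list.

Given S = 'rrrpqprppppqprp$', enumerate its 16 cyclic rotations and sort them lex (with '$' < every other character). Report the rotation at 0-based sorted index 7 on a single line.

Answer: prp$rrrpqprppppq

Derivation:
All 16 rotations (rotation i = S[i:]+S[:i]):
  rot[0] = rrrpqprppppqprp$
  rot[1] = rrpqprppppqprp$r
  rot[2] = rpqprppppqprp$rr
  rot[3] = pqprppppqprp$rrr
  rot[4] = qprppppqprp$rrrp
  rot[5] = prppppqprp$rrrpq
  rot[6] = rppppqprp$rrrpqp
  rot[7] = ppppqprp$rrrpqpr
  rot[8] = pppqprp$rrrpqprp
  rot[9] = ppqprp$rrrpqprpp
  rot[10] = pqprp$rrrpqprppp
  rot[11] = qprp$rrrpqprpppp
  rot[12] = prp$rrrpqprppppq
  rot[13] = rp$rrrpqprppppqp
  rot[14] = p$rrrpqprppppqpr
  rot[15] = $rrrpqprppppqprp
Sorted (with $ < everything):
  sorted[0] = $rrrpqprppppqprp
  sorted[1] = p$rrrpqprppppqpr
  sorted[2] = ppppqprp$rrrpqpr
  sorted[3] = pppqprp$rrrpqprp
  sorted[4] = ppqprp$rrrpqprpp
  sorted[5] = pqprp$rrrpqprppp
  sorted[6] = pqprppppqprp$rrr
  sorted[7] = prp$rrrpqprppppq
  sorted[8] = prppppqprp$rrrpq
  sorted[9] = qprp$rrrpqprpppp
  sorted[10] = qprppppqprp$rrrp
  sorted[11] = rp$rrrpqprppppqp
  sorted[12] = rppppqprp$rrrpqp
  sorted[13] = rpqprppppqprp$rr
  sorted[14] = rrpqprppppqprp$r
  sorted[15] = rrrpqprppppqprp$
sorted[7] = prp$rrrpqprppppq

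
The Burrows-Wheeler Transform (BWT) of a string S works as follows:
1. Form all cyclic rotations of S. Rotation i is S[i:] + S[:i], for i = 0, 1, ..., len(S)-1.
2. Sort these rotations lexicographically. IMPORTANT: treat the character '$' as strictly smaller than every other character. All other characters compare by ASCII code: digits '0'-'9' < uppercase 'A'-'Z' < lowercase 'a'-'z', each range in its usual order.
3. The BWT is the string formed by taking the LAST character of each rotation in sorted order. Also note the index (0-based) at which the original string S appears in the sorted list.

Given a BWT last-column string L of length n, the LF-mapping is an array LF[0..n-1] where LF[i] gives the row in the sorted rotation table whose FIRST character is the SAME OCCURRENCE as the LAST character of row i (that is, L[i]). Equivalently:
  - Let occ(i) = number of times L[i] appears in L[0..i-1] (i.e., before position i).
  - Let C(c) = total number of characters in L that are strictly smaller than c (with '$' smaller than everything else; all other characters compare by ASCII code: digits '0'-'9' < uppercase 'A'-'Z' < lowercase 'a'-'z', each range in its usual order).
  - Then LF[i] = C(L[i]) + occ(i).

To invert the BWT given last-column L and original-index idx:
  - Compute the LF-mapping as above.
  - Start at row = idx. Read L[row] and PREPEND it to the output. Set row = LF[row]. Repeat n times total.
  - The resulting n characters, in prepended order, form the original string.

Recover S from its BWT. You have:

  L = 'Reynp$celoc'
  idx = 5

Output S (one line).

LF mapping: 1 4 10 7 9 0 2 5 6 8 3
Walk LF starting at row 5, prepending L[row]:
  step 1: row=5, L[5]='$', prepend. Next row=LF[5]=0
  step 2: row=0, L[0]='R', prepend. Next row=LF[0]=1
  step 3: row=1, L[1]='e', prepend. Next row=LF[1]=4
  step 4: row=4, L[4]='p', prepend. Next row=LF[4]=9
  step 5: row=9, L[9]='o', prepend. Next row=LF[9]=8
  step 6: row=8, L[8]='l', prepend. Next row=LF[8]=6
  step 7: row=6, L[6]='c', prepend. Next row=LF[6]=2
  step 8: row=2, L[2]='y', prepend. Next row=LF[2]=10
  step 9: row=10, L[10]='c', prepend. Next row=LF[10]=3
  step 10: row=3, L[3]='n', prepend. Next row=LF[3]=7
  step 11: row=7, L[7]='e', prepend. Next row=LF[7]=5
Reversed output: encyclopeR$

Answer: encyclopeR$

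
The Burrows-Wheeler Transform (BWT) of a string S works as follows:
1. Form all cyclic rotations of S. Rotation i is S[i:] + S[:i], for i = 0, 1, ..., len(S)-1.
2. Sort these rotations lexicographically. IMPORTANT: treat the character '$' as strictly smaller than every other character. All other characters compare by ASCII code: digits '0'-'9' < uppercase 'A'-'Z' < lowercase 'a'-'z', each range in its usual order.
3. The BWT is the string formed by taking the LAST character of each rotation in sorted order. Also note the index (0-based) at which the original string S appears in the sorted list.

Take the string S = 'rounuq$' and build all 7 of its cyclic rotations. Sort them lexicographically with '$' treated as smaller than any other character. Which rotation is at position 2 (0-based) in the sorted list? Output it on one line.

Answer: ounuq$r

Derivation:
All 7 rotations (rotation i = S[i:]+S[:i]):
  rot[0] = rounuq$
  rot[1] = ounuq$r
  rot[2] = unuq$ro
  rot[3] = nuq$rou
  rot[4] = uq$roun
  rot[5] = q$rounu
  rot[6] = $rounuq
Sorted (with $ < everything):
  sorted[0] = $rounuq
  sorted[1] = nuq$rou
  sorted[2] = ounuq$r
  sorted[3] = q$rounu
  sorted[4] = rounuq$
  sorted[5] = unuq$ro
  sorted[6] = uq$roun
sorted[2] = ounuq$r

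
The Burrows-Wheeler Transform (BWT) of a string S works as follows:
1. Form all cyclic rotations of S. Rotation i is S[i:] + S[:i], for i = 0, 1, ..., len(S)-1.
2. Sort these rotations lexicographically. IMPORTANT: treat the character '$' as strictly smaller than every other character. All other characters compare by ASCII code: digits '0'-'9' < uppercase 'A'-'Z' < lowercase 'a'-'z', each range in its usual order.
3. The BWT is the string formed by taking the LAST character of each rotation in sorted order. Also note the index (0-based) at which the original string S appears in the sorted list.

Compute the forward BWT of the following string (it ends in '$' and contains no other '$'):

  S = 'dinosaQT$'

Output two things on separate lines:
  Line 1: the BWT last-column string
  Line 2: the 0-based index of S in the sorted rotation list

Answer: TaQs$dino
4

Derivation:
All 9 rotations (rotation i = S[i:]+S[:i]):
  rot[0] = dinosaQT$
  rot[1] = inosaQT$d
  rot[2] = nosaQT$di
  rot[3] = osaQT$din
  rot[4] = saQT$dino
  rot[5] = aQT$dinos
  rot[6] = QT$dinosa
  rot[7] = T$dinosaQ
  rot[8] = $dinosaQT
Sorted (with $ < everything):
  sorted[0] = $dinosaQT  (last char: 'T')
  sorted[1] = QT$dinosa  (last char: 'a')
  sorted[2] = T$dinosaQ  (last char: 'Q')
  sorted[3] = aQT$dinos  (last char: 's')
  sorted[4] = dinosaQT$  (last char: '$')
  sorted[5] = inosaQT$d  (last char: 'd')
  sorted[6] = nosaQT$di  (last char: 'i')
  sorted[7] = osaQT$din  (last char: 'n')
  sorted[8] = saQT$dino  (last char: 'o')
Last column: TaQs$dino
Original string S is at sorted index 4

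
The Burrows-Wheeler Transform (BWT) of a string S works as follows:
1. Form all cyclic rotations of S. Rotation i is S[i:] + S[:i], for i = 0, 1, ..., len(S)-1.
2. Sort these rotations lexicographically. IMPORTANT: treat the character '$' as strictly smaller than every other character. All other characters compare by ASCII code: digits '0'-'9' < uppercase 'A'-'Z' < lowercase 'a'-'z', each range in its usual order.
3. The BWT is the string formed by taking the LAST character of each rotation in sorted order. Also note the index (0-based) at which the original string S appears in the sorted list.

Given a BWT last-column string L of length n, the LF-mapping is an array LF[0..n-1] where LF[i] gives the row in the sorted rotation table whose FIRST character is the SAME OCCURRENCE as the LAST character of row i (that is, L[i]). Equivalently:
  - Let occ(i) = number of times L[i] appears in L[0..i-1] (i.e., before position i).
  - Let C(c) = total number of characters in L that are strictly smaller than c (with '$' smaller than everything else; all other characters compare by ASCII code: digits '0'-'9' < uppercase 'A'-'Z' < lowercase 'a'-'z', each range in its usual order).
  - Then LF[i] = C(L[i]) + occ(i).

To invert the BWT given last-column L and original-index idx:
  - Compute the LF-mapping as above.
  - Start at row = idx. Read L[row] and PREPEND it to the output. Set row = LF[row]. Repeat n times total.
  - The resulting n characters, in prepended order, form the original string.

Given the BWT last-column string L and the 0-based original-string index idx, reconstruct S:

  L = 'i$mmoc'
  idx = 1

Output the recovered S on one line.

LF mapping: 2 0 3 4 5 1
Walk LF starting at row 1, prepending L[row]:
  step 1: row=1, L[1]='$', prepend. Next row=LF[1]=0
  step 2: row=0, L[0]='i', prepend. Next row=LF[0]=2
  step 3: row=2, L[2]='m', prepend. Next row=LF[2]=3
  step 4: row=3, L[3]='m', prepend. Next row=LF[3]=4
  step 5: row=4, L[4]='o', prepend. Next row=LF[4]=5
  step 6: row=5, L[5]='c', prepend. Next row=LF[5]=1
Reversed output: commi$

Answer: commi$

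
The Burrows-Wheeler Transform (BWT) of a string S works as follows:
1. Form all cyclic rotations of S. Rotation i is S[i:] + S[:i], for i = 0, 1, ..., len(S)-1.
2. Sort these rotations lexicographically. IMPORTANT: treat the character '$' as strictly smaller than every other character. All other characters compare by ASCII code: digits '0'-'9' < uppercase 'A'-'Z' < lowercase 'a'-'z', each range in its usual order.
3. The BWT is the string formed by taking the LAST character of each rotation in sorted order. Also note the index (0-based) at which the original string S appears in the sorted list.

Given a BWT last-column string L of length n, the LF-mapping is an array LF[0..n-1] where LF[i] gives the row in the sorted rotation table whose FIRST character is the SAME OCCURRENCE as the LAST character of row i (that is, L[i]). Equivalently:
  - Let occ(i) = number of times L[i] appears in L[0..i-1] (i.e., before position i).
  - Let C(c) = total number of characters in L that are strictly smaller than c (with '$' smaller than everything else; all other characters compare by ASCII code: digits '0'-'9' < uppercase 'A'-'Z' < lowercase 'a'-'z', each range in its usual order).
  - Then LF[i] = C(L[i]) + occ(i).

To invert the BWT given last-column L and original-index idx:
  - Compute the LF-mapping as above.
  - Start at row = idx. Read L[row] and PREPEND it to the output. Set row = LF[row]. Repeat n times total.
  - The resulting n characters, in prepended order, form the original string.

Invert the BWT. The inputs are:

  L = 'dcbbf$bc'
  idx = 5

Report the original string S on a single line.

LF mapping: 6 4 1 2 7 0 3 5
Walk LF starting at row 5, prepending L[row]:
  step 1: row=5, L[5]='$', prepend. Next row=LF[5]=0
  step 2: row=0, L[0]='d', prepend. Next row=LF[0]=6
  step 3: row=6, L[6]='b', prepend. Next row=LF[6]=3
  step 4: row=3, L[3]='b', prepend. Next row=LF[3]=2
  step 5: row=2, L[2]='b', prepend. Next row=LF[2]=1
  step 6: row=1, L[1]='c', prepend. Next row=LF[1]=4
  step 7: row=4, L[4]='f', prepend. Next row=LF[4]=7
  step 8: row=7, L[7]='c', prepend. Next row=LF[7]=5
Reversed output: cfcbbbd$

Answer: cfcbbbd$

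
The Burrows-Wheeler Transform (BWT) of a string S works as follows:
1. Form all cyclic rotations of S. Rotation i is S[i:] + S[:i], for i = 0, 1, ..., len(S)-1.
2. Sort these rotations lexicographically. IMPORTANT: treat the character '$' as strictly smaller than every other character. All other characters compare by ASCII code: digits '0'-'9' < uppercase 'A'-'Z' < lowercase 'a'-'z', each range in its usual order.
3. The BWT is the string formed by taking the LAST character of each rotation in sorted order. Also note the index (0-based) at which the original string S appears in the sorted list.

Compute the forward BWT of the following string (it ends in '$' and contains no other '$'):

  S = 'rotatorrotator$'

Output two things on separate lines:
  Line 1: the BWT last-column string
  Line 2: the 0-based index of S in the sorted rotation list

All 15 rotations (rotation i = S[i:]+S[:i]):
  rot[0] = rotatorrotator$
  rot[1] = otatorrotator$r
  rot[2] = tatorrotator$ro
  rot[3] = atorrotator$rot
  rot[4] = torrotator$rota
  rot[5] = orrotator$rotat
  rot[6] = rrotator$rotato
  rot[7] = rotator$rotator
  rot[8] = otator$rotatorr
  rot[9] = tator$rotatorro
  rot[10] = ator$rotatorrot
  rot[11] = tor$rotatorrota
  rot[12] = or$rotatorrotat
  rot[13] = r$rotatorrotato
  rot[14] = $rotatorrotator
Sorted (with $ < everything):
  sorted[0] = $rotatorrotator  (last char: 'r')
  sorted[1] = ator$rotatorrot  (last char: 't')
  sorted[2] = atorrotator$rot  (last char: 't')
  sorted[3] = or$rotatorrotat  (last char: 't')
  sorted[4] = orrotator$rotat  (last char: 't')
  sorted[5] = otator$rotatorr  (last char: 'r')
  sorted[6] = otatorrotator$r  (last char: 'r')
  sorted[7] = r$rotatorrotato  (last char: 'o')
  sorted[8] = rotator$rotator  (last char: 'r')
  sorted[9] = rotatorrotator$  (last char: '$')
  sorted[10] = rrotator$rotato  (last char: 'o')
  sorted[11] = tator$rotatorro  (last char: 'o')
  sorted[12] = tatorrotator$ro  (last char: 'o')
  sorted[13] = tor$rotatorrota  (last char: 'a')
  sorted[14] = torrotator$rota  (last char: 'a')
Last column: rttttrror$oooaa
Original string S is at sorted index 9

Answer: rttttrror$oooaa
9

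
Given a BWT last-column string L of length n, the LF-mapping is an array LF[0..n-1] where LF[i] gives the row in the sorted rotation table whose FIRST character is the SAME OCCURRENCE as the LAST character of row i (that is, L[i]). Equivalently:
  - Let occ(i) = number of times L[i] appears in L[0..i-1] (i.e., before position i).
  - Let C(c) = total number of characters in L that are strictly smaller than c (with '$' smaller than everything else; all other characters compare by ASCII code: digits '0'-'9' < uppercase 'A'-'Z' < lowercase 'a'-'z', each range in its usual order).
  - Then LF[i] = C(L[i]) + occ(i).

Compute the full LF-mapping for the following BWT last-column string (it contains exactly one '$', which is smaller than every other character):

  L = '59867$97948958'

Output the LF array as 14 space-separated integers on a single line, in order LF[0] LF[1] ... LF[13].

Char counts: '$':1, '4':1, '5':2, '6':1, '7':2, '8':3, '9':4
C (first-col start): C('$')=0, C('4')=1, C('5')=2, C('6')=4, C('7')=5, C('8')=7, C('9')=10
L[0]='5': occ=0, LF[0]=C('5')+0=2+0=2
L[1]='9': occ=0, LF[1]=C('9')+0=10+0=10
L[2]='8': occ=0, LF[2]=C('8')+0=7+0=7
L[3]='6': occ=0, LF[3]=C('6')+0=4+0=4
L[4]='7': occ=0, LF[4]=C('7')+0=5+0=5
L[5]='$': occ=0, LF[5]=C('$')+0=0+0=0
L[6]='9': occ=1, LF[6]=C('9')+1=10+1=11
L[7]='7': occ=1, LF[7]=C('7')+1=5+1=6
L[8]='9': occ=2, LF[8]=C('9')+2=10+2=12
L[9]='4': occ=0, LF[9]=C('4')+0=1+0=1
L[10]='8': occ=1, LF[10]=C('8')+1=7+1=8
L[11]='9': occ=3, LF[11]=C('9')+3=10+3=13
L[12]='5': occ=1, LF[12]=C('5')+1=2+1=3
L[13]='8': occ=2, LF[13]=C('8')+2=7+2=9

Answer: 2 10 7 4 5 0 11 6 12 1 8 13 3 9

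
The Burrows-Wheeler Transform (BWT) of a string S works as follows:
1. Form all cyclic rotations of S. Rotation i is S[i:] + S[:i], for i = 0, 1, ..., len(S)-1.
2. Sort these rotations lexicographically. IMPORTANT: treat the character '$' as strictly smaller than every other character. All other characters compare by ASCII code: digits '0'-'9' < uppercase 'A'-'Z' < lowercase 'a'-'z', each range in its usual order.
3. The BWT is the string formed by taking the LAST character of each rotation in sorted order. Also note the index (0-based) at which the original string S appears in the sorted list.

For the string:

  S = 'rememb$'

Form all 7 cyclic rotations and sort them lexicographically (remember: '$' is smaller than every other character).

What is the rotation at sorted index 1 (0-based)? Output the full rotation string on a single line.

All 7 rotations (rotation i = S[i:]+S[:i]):
  rot[0] = rememb$
  rot[1] = ememb$r
  rot[2] = memb$re
  rot[3] = emb$rem
  rot[4] = mb$reme
  rot[5] = b$remem
  rot[6] = $rememb
Sorted (with $ < everything):
  sorted[0] = $rememb
  sorted[1] = b$remem
  sorted[2] = emb$rem
  sorted[3] = ememb$r
  sorted[4] = mb$reme
  sorted[5] = memb$re
  sorted[6] = rememb$
sorted[1] = b$remem

Answer: b$remem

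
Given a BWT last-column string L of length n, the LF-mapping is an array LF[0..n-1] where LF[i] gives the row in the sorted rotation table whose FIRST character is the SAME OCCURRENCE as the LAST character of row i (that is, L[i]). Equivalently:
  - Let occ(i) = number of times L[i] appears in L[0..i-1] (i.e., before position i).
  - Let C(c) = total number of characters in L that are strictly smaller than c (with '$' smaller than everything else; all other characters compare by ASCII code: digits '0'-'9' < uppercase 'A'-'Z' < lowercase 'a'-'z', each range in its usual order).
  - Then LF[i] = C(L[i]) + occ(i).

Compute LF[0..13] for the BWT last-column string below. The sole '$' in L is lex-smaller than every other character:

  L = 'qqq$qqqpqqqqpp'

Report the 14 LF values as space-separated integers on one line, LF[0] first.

Answer: 4 5 6 0 7 8 9 1 10 11 12 13 2 3

Derivation:
Char counts: '$':1, 'p':3, 'q':10
C (first-col start): C('$')=0, C('p')=1, C('q')=4
L[0]='q': occ=0, LF[0]=C('q')+0=4+0=4
L[1]='q': occ=1, LF[1]=C('q')+1=4+1=5
L[2]='q': occ=2, LF[2]=C('q')+2=4+2=6
L[3]='$': occ=0, LF[3]=C('$')+0=0+0=0
L[4]='q': occ=3, LF[4]=C('q')+3=4+3=7
L[5]='q': occ=4, LF[5]=C('q')+4=4+4=8
L[6]='q': occ=5, LF[6]=C('q')+5=4+5=9
L[7]='p': occ=0, LF[7]=C('p')+0=1+0=1
L[8]='q': occ=6, LF[8]=C('q')+6=4+6=10
L[9]='q': occ=7, LF[9]=C('q')+7=4+7=11
L[10]='q': occ=8, LF[10]=C('q')+8=4+8=12
L[11]='q': occ=9, LF[11]=C('q')+9=4+9=13
L[12]='p': occ=1, LF[12]=C('p')+1=1+1=2
L[13]='p': occ=2, LF[13]=C('p')+2=1+2=3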